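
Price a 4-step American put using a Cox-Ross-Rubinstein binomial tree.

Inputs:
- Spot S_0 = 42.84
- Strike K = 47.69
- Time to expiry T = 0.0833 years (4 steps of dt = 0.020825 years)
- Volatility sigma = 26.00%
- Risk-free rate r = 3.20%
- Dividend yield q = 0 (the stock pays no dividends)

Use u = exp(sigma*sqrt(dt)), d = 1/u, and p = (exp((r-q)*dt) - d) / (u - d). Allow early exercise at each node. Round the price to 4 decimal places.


Answer: Price = V(0,0) = 4.9201

Derivation:
dt = T/N = 0.020825
u = exp(sigma*sqrt(dt)) = 1.038233; d = 1/u = 0.963175
p = (exp((r-q)*dt) - d) / (u - d) = 0.499502
Discount per step: exp(-r*dt) = 0.999334
Stock lattice S(k, i) with i counting down-moves:
  k=0: S(0,0) = 42.8400
  k=1: S(1,0) = 44.4779; S(1,1) = 41.2624
  k=2: S(2,0) = 46.1784; S(2,1) = 42.8400; S(2,2) = 39.7429
  k=3: S(3,0) = 47.9440; S(3,1) = 44.4779; S(3,2) = 41.2624; S(3,3) = 38.2794
  k=4: S(4,0) = 49.7770; S(4,1) = 46.1784; S(4,2) = 42.8400; S(4,3) = 39.7429; S(4,4) = 36.8697
Terminal payoffs V(N, i) = max(K - S_T, 0):
  V(4,0) = 0.000000; V(4,1) = 1.511572; V(4,2) = 4.850000; V(4,3) = 7.947080; V(4,4) = 10.820259
Backward induction: V(k, i) = exp(-r*dt) * [p * V(k+1, i) + (1-p) * V(k+1, i+1)]; then take max(V_cont, immediate exercise) for American.
  V(3,0) = exp(-r*dt) * [p*0.000000 + (1-p)*1.511572] = 0.756034; exercise = 0.000000; V(3,0) = max -> 0.756034
  V(3,1) = exp(-r*dt) * [p*1.511572 + (1-p)*4.850000] = 3.180327; exercise = 3.212097; V(3,1) = max -> 3.212097
  V(3,2) = exp(-r*dt) * [p*4.850000 + (1-p)*7.947080] = 6.395817; exercise = 6.427587; V(3,2) = max -> 6.427587
  V(3,3) = exp(-r*dt) * [p*7.947080 + (1-p)*10.820259] = 9.378846; exercise = 9.410616; V(3,3) = max -> 9.410616
  V(2,0) = exp(-r*dt) * [p*0.756034 + (1-p)*3.212097] = 1.983965; exercise = 1.511572; V(2,0) = max -> 1.983965
  V(2,1) = exp(-r*dt) * [p*3.212097 + (1-p)*6.427587] = 4.818230; exercise = 4.850000; V(2,1) = max -> 4.850000
  V(2,2) = exp(-r*dt) * [p*6.427587 + (1-p)*9.410616] = 7.915310; exercise = 7.947080; V(2,2) = max -> 7.947080
  V(1,0) = exp(-r*dt) * [p*1.983965 + (1-p)*4.850000] = 3.416131; exercise = 3.212097; V(1,0) = max -> 3.416131
  V(1,1) = exp(-r*dt) * [p*4.850000 + (1-p)*7.947080] = 6.395817; exercise = 6.427587; V(1,1) = max -> 6.427587
  V(0,0) = exp(-r*dt) * [p*3.416131 + (1-p)*6.427587] = 4.920078; exercise = 4.850000; V(0,0) = max -> 4.920078


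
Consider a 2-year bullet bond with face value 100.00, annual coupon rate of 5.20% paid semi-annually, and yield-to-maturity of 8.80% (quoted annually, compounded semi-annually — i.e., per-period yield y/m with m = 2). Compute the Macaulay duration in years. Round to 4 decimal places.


Answer: Macaulay duration = 1.9223 years

Derivation:
Coupon per period c = face * coupon_rate / m = 2.600000
Periods per year m = 2; per-period yield y/m = 0.044000
Number of cashflows N = 4
Cashflows (t years, CF_t, discount factor 1/(1+y/m)^(m*t), PV):
  t = 0.5000: CF_t = 2.600000, DF = 0.957854, PV = 2.490421
  t = 1.0000: CF_t = 2.600000, DF = 0.917485, PV = 2.385461
  t = 1.5000: CF_t = 2.600000, DF = 0.878817, PV = 2.284924
  t = 2.0000: CF_t = 102.600000, DF = 0.841779, PV = 86.366509
Price P = sum_t PV_t = 93.527316
Macaulay numerator sum_t t * PV_t:
  t * PV_t at t = 0.5000: 1.245211
  t * PV_t at t = 1.0000: 2.385461
  t * PV_t at t = 1.5000: 3.427387
  t * PV_t at t = 2.0000: 172.733018
Macaulay duration D = (sum_t t * PV_t) / P = 179.791077 / 93.527316 = 1.922338


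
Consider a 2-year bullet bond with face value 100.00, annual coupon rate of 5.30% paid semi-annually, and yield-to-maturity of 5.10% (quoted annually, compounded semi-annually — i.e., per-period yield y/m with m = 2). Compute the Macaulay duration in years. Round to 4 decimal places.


Coupon per period c = face * coupon_rate / m = 2.650000
Periods per year m = 2; per-period yield y/m = 0.025500
Number of cashflows N = 4
Cashflows (t years, CF_t, discount factor 1/(1+y/m)^(m*t), PV):
  t = 0.5000: CF_t = 2.650000, DF = 0.975134, PV = 2.584105
  t = 1.0000: CF_t = 2.650000, DF = 0.950886, PV = 2.519849
  t = 1.5000: CF_t = 2.650000, DF = 0.927242, PV = 2.457191
  t = 2.0000: CF_t = 102.650000, DF = 0.904185, PV = 92.814599
Price P = sum_t PV_t = 100.375745
Macaulay numerator sum_t t * PV_t:
  t * PV_t at t = 0.5000: 1.292053
  t * PV_t at t = 1.0000: 2.519849
  t * PV_t at t = 1.5000: 3.685786
  t * PV_t at t = 2.0000: 185.629199
Macaulay duration D = (sum_t t * PV_t) / P = 193.126887 / 100.375745 = 1.924039

Answer: Macaulay duration = 1.9240 years


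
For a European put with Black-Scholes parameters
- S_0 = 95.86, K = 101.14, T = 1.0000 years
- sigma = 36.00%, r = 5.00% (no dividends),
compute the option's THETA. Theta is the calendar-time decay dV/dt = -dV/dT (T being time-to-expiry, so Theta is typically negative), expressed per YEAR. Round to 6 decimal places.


Answer: Theta = -4.017258

Derivation:
d1 = 0.1699530502; d2 = -0.1900469498
phi(d1) = 0.3932221527; exp(-qT) = 1.0000000000; exp(-rT) = 0.9512294245
Theta = -S*exp(-qT)*phi(d1)*sigma/(2*sqrt(T)) + r*K*exp(-rT)*N(-d2) - q*S*exp(-qT)*N(-d1)
N(-d1) = 0.4325235299; N(-d2) = 0.5753638299; sqrt(T) = 1.0000000000
Term 1 = -95.8600 * 1.0000000000 * 0.3932221527 * 0.3600 / (2 * 1.0000000000) = -6.7849696004
Term 2 = 0.0500 * 101.1400 * 0.9512294245 * 0.5753638299 = 2.7677112952
Term 3 = 0 (no dividend yield, q = 0)
Theta = -6.7849696004 + (2.7677112952) + (0.0000000000) = -4.017258


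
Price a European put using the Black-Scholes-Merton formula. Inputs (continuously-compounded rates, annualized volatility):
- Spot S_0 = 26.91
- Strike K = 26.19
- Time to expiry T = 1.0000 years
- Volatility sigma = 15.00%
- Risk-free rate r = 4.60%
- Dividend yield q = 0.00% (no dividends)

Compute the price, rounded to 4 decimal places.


Answer: Price = 0.7838

Derivation:
d1 = (ln(S/K) + (r - q + 0.5*sigma^2) * T) / (sigma * sqrt(T)) = 0.56246871
d2 = d1 - sigma * sqrt(T) = 0.41246871
exp(-rT) = 0.95504196; exp(-qT) = 1.00000000
P = K * exp(-rT) * N(-d2) - S_0 * exp(-qT) * N(-d1)
N(-d1) = 0.28689836; N(-d2) = 0.33999796
P = 26.1900 * 0.95504196 * 0.33999796 - 26.9100 * 1.00000000 * 0.28689836 = 0.7838


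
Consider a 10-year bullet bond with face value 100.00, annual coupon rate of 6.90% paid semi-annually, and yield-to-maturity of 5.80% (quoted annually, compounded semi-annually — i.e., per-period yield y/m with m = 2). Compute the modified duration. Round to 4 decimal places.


Answer: Modified duration = 7.2894

Derivation:
Coupon per period c = face * coupon_rate / m = 3.450000
Periods per year m = 2; per-period yield y/m = 0.029000
Number of cashflows N = 20
Cashflows (t years, CF_t, discount factor 1/(1+y/m)^(m*t), PV):
  t = 0.5000: CF_t = 3.450000, DF = 0.971817, PV = 3.352770
  t = 1.0000: CF_t = 3.450000, DF = 0.944429, PV = 3.258280
  t = 1.5000: CF_t = 3.450000, DF = 0.917812, PV = 3.166452
  t = 2.0000: CF_t = 3.450000, DF = 0.891946, PV = 3.077213
  t = 2.5000: CF_t = 3.450000, DF = 0.866808, PV = 2.990489
  t = 3.0000: CF_t = 3.450000, DF = 0.842379, PV = 2.906209
  t = 3.5000: CF_t = 3.450000, DF = 0.818639, PV = 2.824304
  t = 4.0000: CF_t = 3.450000, DF = 0.795567, PV = 2.744708
  t = 4.5000: CF_t = 3.450000, DF = 0.773146, PV = 2.667354
  t = 5.0000: CF_t = 3.450000, DF = 0.751357, PV = 2.592181
  t = 5.5000: CF_t = 3.450000, DF = 0.730182, PV = 2.519126
  t = 6.0000: CF_t = 3.450000, DF = 0.709603, PV = 2.448131
  t = 6.5000: CF_t = 3.450000, DF = 0.689605, PV = 2.379136
  t = 7.0000: CF_t = 3.450000, DF = 0.670170, PV = 2.312085
  t = 7.5000: CF_t = 3.450000, DF = 0.651282, PV = 2.246924
  t = 8.0000: CF_t = 3.450000, DF = 0.632928, PV = 2.183600
  t = 8.5000: CF_t = 3.450000, DF = 0.615090, PV = 2.122060
  t = 9.0000: CF_t = 3.450000, DF = 0.597755, PV = 2.062255
  t = 9.5000: CF_t = 3.450000, DF = 0.580909, PV = 2.004135
  t = 10.0000: CF_t = 103.450000, DF = 0.564537, PV = 58.401365
Price P = sum_t PV_t = 108.258779
First compute Macaulay numerator sum_t t * PV_t:
  t * PV_t at t = 0.5000: 1.676385
  t * PV_t at t = 1.0000: 3.258280
  t * PV_t at t = 1.5000: 4.749679
  t * PV_t at t = 2.0000: 6.154427
  t * PV_t at t = 2.5000: 7.476223
  t * PV_t at t = 3.0000: 8.718627
  t * PV_t at t = 3.5000: 9.885065
  t * PV_t at t = 4.0000: 10.978831
  t * PV_t at t = 4.5000: 12.003095
  t * PV_t at t = 5.0000: 12.960906
  t * PV_t at t = 5.5000: 13.855196
  t * PV_t at t = 6.0000: 14.688784
  t * PV_t at t = 6.5000: 15.464382
  t * PV_t at t = 7.0000: 16.184597
  t * PV_t at t = 7.5000: 16.851934
  t * PV_t at t = 8.0000: 17.468801
  t * PV_t at t = 8.5000: 18.037513
  t * PV_t at t = 9.0000: 18.560294
  t * PV_t at t = 9.5000: 19.039283
  t * PV_t at t = 10.0000: 584.013653
Macaulay duration D = 812.025951 / 108.258779 = 7.500786
Modified duration = D / (1 + y/m) = 7.500786 / (1 + 0.029000) = 7.289394


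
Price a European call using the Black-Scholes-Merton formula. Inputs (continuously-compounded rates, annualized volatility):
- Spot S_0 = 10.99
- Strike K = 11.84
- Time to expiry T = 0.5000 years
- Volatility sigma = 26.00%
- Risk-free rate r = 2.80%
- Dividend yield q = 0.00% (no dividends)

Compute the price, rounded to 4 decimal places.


d1 = (ln(S/K) + (r - q + 0.5*sigma^2) * T) / (sigma * sqrt(T)) = -0.23714110
d2 = d1 - sigma * sqrt(T) = -0.42098886
exp(-rT) = 0.98609754; exp(-qT) = 1.00000000
C = S_0 * exp(-qT) * N(d1) - K * exp(-rT) * N(d2)
N(d1) = 0.40627366; N(d2) = 0.33688161
C = 10.9900 * 1.00000000 * 0.40627366 - 11.8400 * 0.98609754 * 0.33688161 = 0.5317

Answer: Price = 0.5317


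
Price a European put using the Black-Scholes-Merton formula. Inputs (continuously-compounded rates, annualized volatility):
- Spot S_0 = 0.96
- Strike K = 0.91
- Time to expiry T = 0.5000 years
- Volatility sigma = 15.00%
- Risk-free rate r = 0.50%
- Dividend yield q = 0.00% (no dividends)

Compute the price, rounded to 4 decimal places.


d1 = (ln(S/K) + (r - q + 0.5*sigma^2) * T) / (sigma * sqrt(T)) = 0.58089939
d2 = d1 - sigma * sqrt(T) = 0.47483338
exp(-rT) = 0.99750312; exp(-qT) = 1.00000000
P = K * exp(-rT) * N(-d2) - S_0 * exp(-qT) * N(-d1)
N(-d1) = 0.28065413; N(-d2) = 0.31745287
P = 0.9100 * 0.99750312 * 0.31745287 - 0.9600 * 1.00000000 * 0.28065413 = 0.0187

Answer: Price = 0.0187


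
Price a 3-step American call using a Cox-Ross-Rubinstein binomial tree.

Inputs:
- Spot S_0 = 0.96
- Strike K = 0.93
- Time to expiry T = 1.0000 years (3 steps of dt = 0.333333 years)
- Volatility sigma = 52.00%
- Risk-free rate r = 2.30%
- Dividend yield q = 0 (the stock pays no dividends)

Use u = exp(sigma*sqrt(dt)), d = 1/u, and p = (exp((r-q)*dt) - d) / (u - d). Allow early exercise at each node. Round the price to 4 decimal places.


dt = T/N = 0.333333
u = exp(sigma*sqrt(dt)) = 1.350159; d = 1/u = 0.740654
p = (exp((r-q)*dt) - d) / (u - d) = 0.438130
Discount per step: exp(-r*dt) = 0.992363
Stock lattice S(k, i) with i counting down-moves:
  k=0: S(0,0) = 0.9600
  k=1: S(1,0) = 1.2962; S(1,1) = 0.7110
  k=2: S(2,0) = 1.7500; S(2,1) = 0.9600; S(2,2) = 0.5266
  k=3: S(3,0) = 2.3628; S(3,1) = 1.2962; S(3,2) = 0.7110; S(3,3) = 0.3900
Terminal payoffs V(N, i) = max(S_T - K, 0):
  V(3,0) = 1.432793; V(3,1) = 0.366152; V(3,2) = 0.000000; V(3,3) = 0.000000
Backward induction: V(k, i) = exp(-r*dt) * [p * V(k+1, i) + (1-p) * V(k+1, i+1)]; then take max(V_cont, immediate exercise) for American.
  V(2,0) = exp(-r*dt) * [p*1.432793 + (1-p)*0.366152] = 0.827114; exercise = 0.820011; V(2,0) = max -> 0.827114
  V(2,1) = exp(-r*dt) * [p*0.366152 + (1-p)*0.000000] = 0.159197; exercise = 0.030000; V(2,1) = max -> 0.159197
  V(2,2) = exp(-r*dt) * [p*0.000000 + (1-p)*0.000000] = 0.000000; exercise = 0.000000; V(2,2) = max -> 0.000000
  V(1,0) = exp(-r*dt) * [p*0.827114 + (1-p)*0.159197] = 0.448381; exercise = 0.366152; V(1,0) = max -> 0.448381
  V(1,1) = exp(-r*dt) * [p*0.159197 + (1-p)*0.000000] = 0.069216; exercise = 0.000000; V(1,1) = max -> 0.069216
  V(0,0) = exp(-r*dt) * [p*0.448381 + (1-p)*0.069216] = 0.233542; exercise = 0.030000; V(0,0) = max -> 0.233542

Answer: Price = V(0,0) = 0.2335


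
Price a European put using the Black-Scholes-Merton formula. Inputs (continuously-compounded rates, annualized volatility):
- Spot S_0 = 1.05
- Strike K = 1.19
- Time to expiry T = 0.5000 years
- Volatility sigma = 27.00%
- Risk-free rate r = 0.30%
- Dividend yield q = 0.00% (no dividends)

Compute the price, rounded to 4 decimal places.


Answer: Price = 0.1714

Derivation:
d1 = (ln(S/K) + (r - q + 0.5*sigma^2) * T) / (sigma * sqrt(T)) = -0.55226686
d2 = d1 - sigma * sqrt(T) = -0.74318569
exp(-rT) = 0.99850112; exp(-qT) = 1.00000000
P = K * exp(-rT) * N(-d2) - S_0 * exp(-qT) * N(-d1)
N(-d1) = 0.70961723; N(-d2) = 0.77131537
P = 1.1900 * 0.99850112 * 0.77131537 - 1.0500 * 1.00000000 * 0.70961723 = 0.1714


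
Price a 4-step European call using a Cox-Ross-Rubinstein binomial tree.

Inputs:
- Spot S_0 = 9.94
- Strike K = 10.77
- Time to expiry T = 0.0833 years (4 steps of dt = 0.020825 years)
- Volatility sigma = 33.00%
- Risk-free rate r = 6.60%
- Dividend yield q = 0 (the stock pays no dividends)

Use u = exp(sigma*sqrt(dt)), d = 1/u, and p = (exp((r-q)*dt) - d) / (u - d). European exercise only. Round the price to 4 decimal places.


Answer: Price = V(0,0) = 0.1207

Derivation:
dt = T/N = 0.020825
u = exp(sigma*sqrt(dt)) = 1.048774; d = 1/u = 0.953494
p = (exp((r-q)*dt) - d) / (u - d) = 0.502532
Discount per step: exp(-r*dt) = 0.998626
Stock lattice S(k, i) with i counting down-moves:
  k=0: S(0,0) = 9.9400
  k=1: S(1,0) = 10.4248; S(1,1) = 9.4777
  k=2: S(2,0) = 10.9333; S(2,1) = 9.9400; S(2,2) = 9.0370
  k=3: S(3,0) = 11.4665; S(3,1) = 10.4248; S(3,2) = 9.4777; S(3,3) = 8.6167
  k=4: S(4,0) = 12.0258; S(4,1) = 10.9333; S(4,2) = 9.9400; S(4,3) = 9.0370; S(4,4) = 8.2160
Terminal payoffs V(N, i) = max(S_T - K, 0):
  V(4,0) = 1.255802; V(4,1) = 0.163274; V(4,2) = 0.000000; V(4,3) = 0.000000; V(4,4) = 0.000000
Backward induction: V(k, i) = exp(-r*dt) * [p * V(k+1, i) + (1-p) * V(k+1, i+1)].
  V(3,0) = exp(-r*dt) * [p*1.255802 + (1-p)*0.163274] = 0.711326
  V(3,1) = exp(-r*dt) * [p*0.163274 + (1-p)*0.000000] = 0.081938
  V(3,2) = exp(-r*dt) * [p*0.000000 + (1-p)*0.000000] = 0.000000
  V(3,3) = exp(-r*dt) * [p*0.000000 + (1-p)*0.000000] = 0.000000
  V(2,0) = exp(-r*dt) * [p*0.711326 + (1-p)*0.081938] = 0.397678
  V(2,1) = exp(-r*dt) * [p*0.081938 + (1-p)*0.000000] = 0.041120
  V(2,2) = exp(-r*dt) * [p*0.000000 + (1-p)*0.000000] = 0.000000
  V(1,0) = exp(-r*dt) * [p*0.397678 + (1-p)*0.041120] = 0.219999
  V(1,1) = exp(-r*dt) * [p*0.041120 + (1-p)*0.000000] = 0.020636
  V(0,0) = exp(-r*dt) * [p*0.219999 + (1-p)*0.020636] = 0.120656


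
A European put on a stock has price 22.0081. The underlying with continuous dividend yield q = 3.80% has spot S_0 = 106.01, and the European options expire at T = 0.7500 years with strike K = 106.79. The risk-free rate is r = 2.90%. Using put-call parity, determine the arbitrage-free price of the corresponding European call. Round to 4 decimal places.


Put-call parity: C - P = S_0 * exp(-qT) - K * exp(-rT).
S_0 * exp(-qT) = 106.0100 * 0.97190229 = 103.03136220
K * exp(-rT) = 106.7900 * 0.97848483 = 104.49239453
C = P + S*exp(-qT) - K*exp(-rT)
C = 22.0081 + 103.03136220 - 104.49239453 = 20.5471

Answer: Call price = 20.5471


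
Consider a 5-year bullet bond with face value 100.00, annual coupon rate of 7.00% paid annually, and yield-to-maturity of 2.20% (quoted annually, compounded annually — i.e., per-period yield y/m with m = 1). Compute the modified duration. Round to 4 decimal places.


Answer: Modified duration = 4.3569

Derivation:
Coupon per period c = face * coupon_rate / m = 7.000000
Periods per year m = 1; per-period yield y/m = 0.022000
Number of cashflows N = 5
Cashflows (t years, CF_t, discount factor 1/(1+y/m)^(m*t), PV):
  t = 1.0000: CF_t = 7.000000, DF = 0.978474, PV = 6.849315
  t = 2.0000: CF_t = 7.000000, DF = 0.957411, PV = 6.701874
  t = 3.0000: CF_t = 7.000000, DF = 0.936801, PV = 6.557607
  t = 4.0000: CF_t = 7.000000, DF = 0.916635, PV = 6.416445
  t = 5.0000: CF_t = 107.000000, DF = 0.896903, PV = 95.968631
Price P = sum_t PV_t = 122.493871
First compute Macaulay numerator sum_t t * PV_t:
  t * PV_t at t = 1.0000: 6.849315
  t * PV_t at t = 2.0000: 13.403748
  t * PV_t at t = 3.0000: 19.672820
  t * PV_t at t = 4.0000: 25.665779
  t * PV_t at t = 5.0000: 479.843154
Macaulay duration D = 545.434815 / 122.493871 = 4.452752
Modified duration = D / (1 + y/m) = 4.452752 / (1 + 0.022000) = 4.356900


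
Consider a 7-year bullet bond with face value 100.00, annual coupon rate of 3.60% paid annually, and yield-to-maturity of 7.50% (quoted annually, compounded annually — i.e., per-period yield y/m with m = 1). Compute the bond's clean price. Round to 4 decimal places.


Coupon per period c = face * coupon_rate / m = 3.600000
Periods per year m = 1; per-period yield y/m = 0.075000
Number of cashflows N = 7
Cashflows (t years, CF_t, discount factor 1/(1+y/m)^(m*t), PV):
  t = 1.0000: CF_t = 3.600000, DF = 0.930233, PV = 3.348837
  t = 2.0000: CF_t = 3.600000, DF = 0.865333, PV = 3.115197
  t = 3.0000: CF_t = 3.600000, DF = 0.804961, PV = 2.897858
  t = 4.0000: CF_t = 3.600000, DF = 0.748801, PV = 2.695682
  t = 5.0000: CF_t = 3.600000, DF = 0.696559, PV = 2.507611
  t = 6.0000: CF_t = 3.600000, DF = 0.647962, PV = 2.332661
  t = 7.0000: CF_t = 103.600000, DF = 0.602755, PV = 62.445408
Price P = sum_t PV_t = 79.343255

Answer: Price = 79.3433


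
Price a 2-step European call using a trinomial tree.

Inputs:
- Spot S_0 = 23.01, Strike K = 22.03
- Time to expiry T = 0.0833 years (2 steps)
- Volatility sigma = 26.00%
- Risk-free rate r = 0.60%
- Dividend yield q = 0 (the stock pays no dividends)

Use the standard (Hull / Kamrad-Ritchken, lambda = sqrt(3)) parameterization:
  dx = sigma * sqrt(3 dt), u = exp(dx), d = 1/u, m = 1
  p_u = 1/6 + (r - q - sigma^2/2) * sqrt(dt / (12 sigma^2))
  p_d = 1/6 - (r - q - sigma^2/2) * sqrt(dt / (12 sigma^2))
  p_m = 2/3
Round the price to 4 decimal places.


dt = T/N = 0.041650; dx = sigma*sqrt(3*dt) = 0.091905
u = exp(dx) = 1.096261; d = 1/u = 0.912191
p_u = 0.160367, p_m = 0.666667, p_d = 0.172966
Discount per step: exp(-r*dt) = 0.999750
Stock lattice S(k, j) with j the centered position index:
  k=0: S(0,+0) = 23.0100
  k=1: S(1,-1) = 20.9895; S(1,+0) = 23.0100; S(1,+1) = 25.2250
  k=2: S(2,-2) = 19.1465; S(2,-1) = 20.9895; S(2,+0) = 23.0100; S(2,+1) = 25.2250; S(2,+2) = 27.6532
Terminal payoffs V(N, j) = max(S_T - K, 0):
  V(2,-2) = 0.000000; V(2,-1) = 0.000000; V(2,+0) = 0.980000; V(2,+1) = 3.194971; V(2,+2) = 5.623157
Backward induction: V(k, j) = exp(-r*dt) * [p_u * V(k+1, j+1) + p_m * V(k+1, j) + p_d * V(k+1, j-1)]
  V(1,-1) = exp(-r*dt) * [p_u*0.980000 + p_m*0.000000 + p_d*0.000000] = 0.157121
  V(1,+0) = exp(-r*dt) * [p_u*3.194971 + p_m*0.980000 + p_d*0.000000] = 1.165411
  V(1,+1) = exp(-r*dt) * [p_u*5.623157 + p_m*3.194971 + p_d*0.980000] = 3.200458
  V(0,+0) = exp(-r*dt) * [p_u*3.200458 + p_m*1.165411 + p_d*0.157121] = 1.317037

Answer: Price = V(0,0) = 1.3170


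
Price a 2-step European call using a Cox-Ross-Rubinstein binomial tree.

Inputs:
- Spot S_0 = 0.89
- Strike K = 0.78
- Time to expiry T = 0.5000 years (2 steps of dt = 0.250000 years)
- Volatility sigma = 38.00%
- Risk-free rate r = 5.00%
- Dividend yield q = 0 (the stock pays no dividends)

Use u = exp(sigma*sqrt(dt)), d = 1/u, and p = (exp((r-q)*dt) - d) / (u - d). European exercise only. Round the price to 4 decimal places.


dt = T/N = 0.250000
u = exp(sigma*sqrt(dt)) = 1.209250; d = 1/u = 0.826959
p = (exp((r-q)*dt) - d) / (u - d) = 0.485545
Discount per step: exp(-r*dt) = 0.987578
Stock lattice S(k, i) with i counting down-moves:
  k=0: S(0,0) = 0.8900
  k=1: S(1,0) = 1.0762; S(1,1) = 0.7360
  k=2: S(2,0) = 1.3014; S(2,1) = 0.8900; S(2,2) = 0.6086
Terminal payoffs V(N, i) = max(S_T - K, 0):
  V(2,0) = 0.521433; V(2,1) = 0.110000; V(2,2) = 0.000000
Backward induction: V(k, i) = exp(-r*dt) * [p * V(k+1, i) + (1-p) * V(k+1, i+1)].
  V(1,0) = exp(-r*dt) * [p*0.521433 + (1-p)*0.110000] = 0.305921
  V(1,1) = exp(-r*dt) * [p*0.110000 + (1-p)*0.000000] = 0.052747
  V(0,0) = exp(-r*dt) * [p*0.305921 + (1-p)*0.052747] = 0.173492

Answer: Price = V(0,0) = 0.1735


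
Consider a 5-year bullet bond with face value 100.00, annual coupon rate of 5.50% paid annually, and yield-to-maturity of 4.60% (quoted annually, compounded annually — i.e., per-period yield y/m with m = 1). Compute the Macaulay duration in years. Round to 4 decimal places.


Answer: Macaulay duration = 4.5159 years

Derivation:
Coupon per period c = face * coupon_rate / m = 5.500000
Periods per year m = 1; per-period yield y/m = 0.046000
Number of cashflows N = 5
Cashflows (t years, CF_t, discount factor 1/(1+y/m)^(m*t), PV):
  t = 1.0000: CF_t = 5.500000, DF = 0.956023, PV = 5.258126
  t = 2.0000: CF_t = 5.500000, DF = 0.913980, PV = 5.026889
  t = 3.0000: CF_t = 5.500000, DF = 0.873786, PV = 4.805821
  t = 4.0000: CF_t = 5.500000, DF = 0.835359, PV = 4.594476
  t = 5.0000: CF_t = 105.500000, DF = 0.798623, PV = 84.254681
Price P = sum_t PV_t = 103.939993
Macaulay numerator sum_t t * PV_t:
  t * PV_t at t = 1.0000: 5.258126
  t * PV_t at t = 2.0000: 10.053779
  t * PV_t at t = 3.0000: 14.417464
  t * PV_t at t = 4.0000: 18.377902
  t * PV_t at t = 5.0000: 421.273403
Macaulay duration D = (sum_t t * PV_t) / P = 469.380675 / 103.939993 = 4.515881


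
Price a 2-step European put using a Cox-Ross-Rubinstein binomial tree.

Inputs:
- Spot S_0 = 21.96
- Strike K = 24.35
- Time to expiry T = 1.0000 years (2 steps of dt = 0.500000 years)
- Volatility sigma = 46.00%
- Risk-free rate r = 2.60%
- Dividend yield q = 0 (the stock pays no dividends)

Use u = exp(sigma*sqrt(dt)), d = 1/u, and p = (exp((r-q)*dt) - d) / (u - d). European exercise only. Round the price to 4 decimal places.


dt = T/N = 0.500000
u = exp(sigma*sqrt(dt)) = 1.384403; d = 1/u = 0.722333
p = (exp((r-q)*dt) - d) / (u - d) = 0.439156
Discount per step: exp(-r*dt) = 0.987084
Stock lattice S(k, i) with i counting down-moves:
  k=0: S(0,0) = 21.9600
  k=1: S(1,0) = 30.4015; S(1,1) = 15.8624
  k=2: S(2,0) = 42.0879; S(2,1) = 21.9600; S(2,2) = 11.4580
Terminal payoffs V(N, i) = max(K - S_T, 0):
  V(2,0) = 0.000000; V(2,1) = 2.390000; V(2,2) = 12.892044
Backward induction: V(k, i) = exp(-r*dt) * [p * V(k+1, i) + (1-p) * V(k+1, i+1)].
  V(1,0) = exp(-r*dt) * [p*0.000000 + (1-p)*2.390000] = 1.323105
  V(1,1) = exp(-r*dt) * [p*2.390000 + (1-p)*12.892044] = 8.173067
  V(0,0) = exp(-r*dt) * [p*1.323105 + (1-p)*8.173067] = 5.098159

Answer: Price = V(0,0) = 5.0982


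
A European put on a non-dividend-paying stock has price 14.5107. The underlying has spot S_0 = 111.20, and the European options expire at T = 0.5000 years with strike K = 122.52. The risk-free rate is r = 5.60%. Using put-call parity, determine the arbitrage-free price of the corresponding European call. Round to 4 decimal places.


Put-call parity: C - P = S_0 * exp(-qT) - K * exp(-rT).
S_0 * exp(-qT) = 111.2000 * 1.00000000 = 111.20000000
K * exp(-rT) = 122.5200 * 0.97238837 = 119.13702270
C = P + S*exp(-qT) - K*exp(-rT)
C = 14.5107 + 111.20000000 - 119.13702270 = 6.5737

Answer: Call price = 6.5737


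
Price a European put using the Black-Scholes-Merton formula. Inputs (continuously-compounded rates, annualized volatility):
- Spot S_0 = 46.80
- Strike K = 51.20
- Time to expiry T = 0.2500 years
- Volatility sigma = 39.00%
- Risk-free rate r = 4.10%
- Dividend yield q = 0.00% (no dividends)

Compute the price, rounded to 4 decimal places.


Answer: Price = 6.0345

Derivation:
d1 = (ln(S/K) + (r - q + 0.5*sigma^2) * T) / (sigma * sqrt(T)) = -0.31073759
d2 = d1 - sigma * sqrt(T) = -0.50573759
exp(-rT) = 0.98980235; exp(-qT) = 1.00000000
P = K * exp(-rT) * N(-d2) - S_0 * exp(-qT) * N(-d1)
N(-d1) = 0.62199994; N(-d2) = 0.69347956
P = 51.2000 * 0.98980235 * 0.69347956 - 46.8000 * 1.00000000 * 0.62199994 = 6.0345


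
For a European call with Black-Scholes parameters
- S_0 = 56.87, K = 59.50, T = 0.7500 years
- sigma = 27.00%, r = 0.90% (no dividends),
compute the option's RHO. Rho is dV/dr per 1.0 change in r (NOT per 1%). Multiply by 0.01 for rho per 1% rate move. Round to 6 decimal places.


Answer: Rho = 17.251511

Derivation:
d1 = -0.0475601959; d2 = -0.2813870550
phi(d1) = 0.3984913373; exp(-qT) = 1.0000000000; exp(-rT) = 0.9932727301
N(d2) = 0.3892067729
Rho = K*T*exp(-rT)*N(d2) = 59.5000 * 0.7500 * 0.9932727301 * 0.3892067729 = 17.251511


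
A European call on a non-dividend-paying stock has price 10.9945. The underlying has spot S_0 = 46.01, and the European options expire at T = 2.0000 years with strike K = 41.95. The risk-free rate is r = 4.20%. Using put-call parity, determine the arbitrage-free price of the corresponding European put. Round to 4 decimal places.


Put-call parity: C - P = S_0 * exp(-qT) - K * exp(-rT).
S_0 * exp(-qT) = 46.0100 * 1.00000000 = 46.01000000
K * exp(-rT) = 41.9500 * 0.91943126 = 38.57014119
P = C - S*exp(-qT) + K*exp(-rT)
P = 10.9945 - 46.01000000 + 38.57014119 = 3.5546

Answer: Put price = 3.5546


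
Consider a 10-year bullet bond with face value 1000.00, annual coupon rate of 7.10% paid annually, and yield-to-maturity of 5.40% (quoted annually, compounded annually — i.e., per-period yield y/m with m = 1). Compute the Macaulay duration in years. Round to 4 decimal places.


Coupon per period c = face * coupon_rate / m = 71.000000
Periods per year m = 1; per-period yield y/m = 0.054000
Number of cashflows N = 10
Cashflows (t years, CF_t, discount factor 1/(1+y/m)^(m*t), PV):
  t = 1.0000: CF_t = 71.000000, DF = 0.948767, PV = 67.362429
  t = 2.0000: CF_t = 71.000000, DF = 0.900158, PV = 63.911223
  t = 3.0000: CF_t = 71.000000, DF = 0.854040, PV = 60.636834
  t = 4.0000: CF_t = 71.000000, DF = 0.810285, PV = 57.530203
  t = 5.0000: CF_t = 71.000000, DF = 0.768771, PV = 54.582735
  t = 6.0000: CF_t = 71.000000, DF = 0.729384, PV = 51.786276
  t = 7.0000: CF_t = 71.000000, DF = 0.692015, PV = 49.133089
  t = 8.0000: CF_t = 71.000000, DF = 0.656561, PV = 46.615834
  t = 9.0000: CF_t = 71.000000, DF = 0.622923, PV = 44.227547
  t = 10.0000: CF_t = 1071.000000, DF = 0.591009, PV = 632.970343
Price P = sum_t PV_t = 1128.756513
Macaulay numerator sum_t t * PV_t:
  t * PV_t at t = 1.0000: 67.362429
  t * PV_t at t = 2.0000: 127.822446
  t * PV_t at t = 3.0000: 181.910501
  t * PV_t at t = 4.0000: 230.120811
  t * PV_t at t = 5.0000: 272.913676
  t * PV_t at t = 6.0000: 310.717657
  t * PV_t at t = 7.0000: 343.931626
  t * PV_t at t = 8.0000: 372.926675
  t * PV_t at t = 9.0000: 398.047921
  t * PV_t at t = 10.0000: 6329.703428
Macaulay duration D = (sum_t t * PV_t) / P = 8635.457170 / 1128.756513 = 7.650416

Answer: Macaulay duration = 7.6504 years


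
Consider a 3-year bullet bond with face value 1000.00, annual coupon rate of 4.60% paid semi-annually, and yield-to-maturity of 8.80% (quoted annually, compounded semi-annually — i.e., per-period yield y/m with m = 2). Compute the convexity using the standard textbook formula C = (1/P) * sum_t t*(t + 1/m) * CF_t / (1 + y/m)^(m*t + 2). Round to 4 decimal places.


Answer: Convexity = 8.8884

Derivation:
Coupon per period c = face * coupon_rate / m = 23.000000
Periods per year m = 2; per-period yield y/m = 0.044000
Number of cashflows N = 6
Cashflows (t years, CF_t, discount factor 1/(1+y/m)^(m*t), PV):
  t = 0.5000: CF_t = 23.000000, DF = 0.957854, PV = 22.030651
  t = 1.0000: CF_t = 23.000000, DF = 0.917485, PV = 21.102156
  t = 1.5000: CF_t = 23.000000, DF = 0.878817, PV = 20.212794
  t = 2.0000: CF_t = 23.000000, DF = 0.841779, PV = 19.360913
  t = 2.5000: CF_t = 23.000000, DF = 0.806302, PV = 18.544936
  t = 3.0000: CF_t = 1023.000000, DF = 0.772320, PV = 790.082862
Price P = sum_t PV_t = 891.334313
Convexity numerator sum_t t*(t + 1/m) * CF_t / (1+y/m)^(m*t + 2):
  t = 0.5000: term = 10.106397
  t = 1.0000: term = 29.041370
  t = 1.5000: term = 55.634808
  t = 2.0000: term = 88.816744
  t = 2.5000: term = 127.610264
  t = 3.0000: term = 7611.336864
Convexity = (1/P) * sum = 7922.546448 / 891.334313 = 8.888412


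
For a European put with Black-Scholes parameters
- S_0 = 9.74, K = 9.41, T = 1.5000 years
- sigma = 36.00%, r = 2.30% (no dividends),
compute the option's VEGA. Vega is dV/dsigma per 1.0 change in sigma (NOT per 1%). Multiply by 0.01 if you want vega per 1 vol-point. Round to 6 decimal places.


d1 = 0.3768770495; d2 = -0.0640311042
phi(d1) = 0.3715927849; exp(-qT) = 1.0000000000; exp(-rT) = 0.9660883397
Vega = S * exp(-qT) * phi(d1) * sqrt(T) = 9.7400 * 1.0000000000 * 0.3715927849 * 1.2247448714 = 4.432736

Answer: Vega = 4.432736


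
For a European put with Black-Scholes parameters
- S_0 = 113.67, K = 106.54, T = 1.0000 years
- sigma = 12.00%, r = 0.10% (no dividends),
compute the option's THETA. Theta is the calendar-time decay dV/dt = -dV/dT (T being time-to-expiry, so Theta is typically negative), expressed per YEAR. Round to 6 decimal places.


d1 = 0.6081584351; d2 = 0.4881584351
phi(d1) = 0.3315863985; exp(-qT) = 1.0000000000; exp(-rT) = 0.9990004998
Theta = -S*exp(-qT)*phi(d1)*sigma/(2*sqrt(T)) + r*K*exp(-rT)*N(-d2) - q*S*exp(-qT)*N(-d1)
N(-d1) = 0.2715411995; N(-d2) = 0.3127188116; sqrt(T) = 1.0000000000
Term 1 = -113.6700 * 1.0000000000 * 0.3315863985 * 0.1200 / (2 * 1.0000000000) = -2.2614855550
Term 2 = 0.0010 * 106.5400 * 0.9990004998 * 0.3127188116 = 0.0332837618
Term 3 = 0 (no dividend yield, q = 0)
Theta = -2.2614855550 + (0.0332837618) + (0.0000000000) = -2.228202

Answer: Theta = -2.228202


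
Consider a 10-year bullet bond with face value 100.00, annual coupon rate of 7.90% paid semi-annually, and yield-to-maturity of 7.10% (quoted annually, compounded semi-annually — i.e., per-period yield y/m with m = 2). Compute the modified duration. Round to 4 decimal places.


Answer: Modified duration = 6.9371

Derivation:
Coupon per period c = face * coupon_rate / m = 3.950000
Periods per year m = 2; per-period yield y/m = 0.035500
Number of cashflows N = 20
Cashflows (t years, CF_t, discount factor 1/(1+y/m)^(m*t), PV):
  t = 0.5000: CF_t = 3.950000, DF = 0.965717, PV = 3.814582
  t = 1.0000: CF_t = 3.950000, DF = 0.932609, PV = 3.683807
  t = 1.5000: CF_t = 3.950000, DF = 0.900637, PV = 3.557515
  t = 2.0000: CF_t = 3.950000, DF = 0.869760, PV = 3.435553
  t = 2.5000: CF_t = 3.950000, DF = 0.839942, PV = 3.317772
  t = 3.0000: CF_t = 3.950000, DF = 0.811147, PV = 3.204029
  t = 3.5000: CF_t = 3.950000, DF = 0.783338, PV = 3.094186
  t = 4.0000: CF_t = 3.950000, DF = 0.756483, PV = 2.988108
  t = 4.5000: CF_t = 3.950000, DF = 0.730549, PV = 2.885667
  t = 5.0000: CF_t = 3.950000, DF = 0.705503, PV = 2.786738
  t = 5.5000: CF_t = 3.950000, DF = 0.681316, PV = 2.691200
  t = 6.0000: CF_t = 3.950000, DF = 0.657959, PV = 2.598938
  t = 6.5000: CF_t = 3.950000, DF = 0.635402, PV = 2.509838
  t = 7.0000: CF_t = 3.950000, DF = 0.613619, PV = 2.423794
  t = 7.5000: CF_t = 3.950000, DF = 0.592582, PV = 2.340699
  t = 8.0000: CF_t = 3.950000, DF = 0.572267, PV = 2.260453
  t = 8.5000: CF_t = 3.950000, DF = 0.552648, PV = 2.182958
  t = 9.0000: CF_t = 3.950000, DF = 0.533701, PV = 2.108120
  t = 9.5000: CF_t = 3.950000, DF = 0.515404, PV = 2.035847
  t = 10.0000: CF_t = 103.950000, DF = 0.497735, PV = 51.739524
Price P = sum_t PV_t = 105.659327
First compute Macaulay numerator sum_t t * PV_t:
  t * PV_t at t = 0.5000: 1.907291
  t * PV_t at t = 1.0000: 3.683807
  t * PV_t at t = 1.5000: 5.336273
  t * PV_t at t = 2.0000: 6.871106
  t * PV_t at t = 2.5000: 8.294431
  t * PV_t at t = 3.0000: 9.612088
  t * PV_t at t = 3.5000: 10.829650
  t * PV_t at t = 4.0000: 11.952431
  t * PV_t at t = 4.5000: 12.985500
  t * PV_t at t = 5.0000: 13.933688
  t * PV_t at t = 5.5000: 14.801600
  t * PV_t at t = 6.0000: 15.593626
  t * PV_t at t = 6.5000: 16.313949
  t * PV_t at t = 7.0000: 16.966556
  t * PV_t at t = 7.5000: 17.555242
  t * PV_t at t = 8.0000: 18.083622
  t * PV_t at t = 8.5000: 18.555141
  t * PV_t at t = 9.0000: 18.973076
  t * PV_t at t = 9.5000: 19.340546
  t * PV_t at t = 10.0000: 517.395240
Macaulay duration D = 758.984864 / 105.659327 = 7.183321
Modified duration = D / (1 + y/m) = 7.183321 / (1 + 0.035500) = 6.937056


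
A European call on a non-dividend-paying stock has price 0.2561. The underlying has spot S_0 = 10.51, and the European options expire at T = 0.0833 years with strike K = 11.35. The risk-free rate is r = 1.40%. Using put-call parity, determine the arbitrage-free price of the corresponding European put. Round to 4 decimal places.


Put-call parity: C - P = S_0 * exp(-qT) - K * exp(-rT).
S_0 * exp(-qT) = 10.5100 * 1.00000000 = 10.51000000
K * exp(-rT) = 11.3500 * 0.99883448 = 11.33677135
P = C - S*exp(-qT) + K*exp(-rT)
P = 0.2561 - 10.51000000 + 11.33677135 = 1.0829

Answer: Put price = 1.0829


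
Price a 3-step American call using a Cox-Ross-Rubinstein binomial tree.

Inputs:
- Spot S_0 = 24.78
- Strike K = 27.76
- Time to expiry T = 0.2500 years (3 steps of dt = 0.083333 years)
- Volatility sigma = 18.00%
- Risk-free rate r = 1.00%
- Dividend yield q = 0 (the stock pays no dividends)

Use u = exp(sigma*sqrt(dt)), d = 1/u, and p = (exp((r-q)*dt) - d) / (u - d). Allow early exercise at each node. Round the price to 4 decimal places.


dt = T/N = 0.083333
u = exp(sigma*sqrt(dt)) = 1.053335; d = 1/u = 0.949365
p = (exp((r-q)*dt) - d) / (u - d) = 0.495031
Discount per step: exp(-r*dt) = 0.999167
Stock lattice S(k, i) with i counting down-moves:
  k=0: S(0,0) = 24.7800
  k=1: S(1,0) = 26.1016; S(1,1) = 23.5253
  k=2: S(2,0) = 27.4938; S(2,1) = 24.7800; S(2,2) = 22.3341
  k=3: S(3,0) = 28.9602; S(3,1) = 26.1016; S(3,2) = 23.5253; S(3,3) = 21.2032
Terminal payoffs V(N, i) = max(S_T - K, 0):
  V(3,0) = 1.200170; V(3,1) = 0.000000; V(3,2) = 0.000000; V(3,3) = 0.000000
Backward induction: V(k, i) = exp(-r*dt) * [p * V(k+1, i) + (1-p) * V(k+1, i+1)]; then take max(V_cont, immediate exercise) for American.
  V(2,0) = exp(-r*dt) * [p*1.200170 + (1-p)*0.000000] = 0.593627; exercise = 0.000000; V(2,0) = max -> 0.593627
  V(2,1) = exp(-r*dt) * [p*0.000000 + (1-p)*0.000000] = 0.000000; exercise = 0.000000; V(2,1) = max -> 0.000000
  V(2,2) = exp(-r*dt) * [p*0.000000 + (1-p)*0.000000] = 0.000000; exercise = 0.000000; V(2,2) = max -> 0.000000
  V(1,0) = exp(-r*dt) * [p*0.593627 + (1-p)*0.000000] = 0.293619; exercise = 0.000000; V(1,0) = max -> 0.293619
  V(1,1) = exp(-r*dt) * [p*0.000000 + (1-p)*0.000000] = 0.000000; exercise = 0.000000; V(1,1) = max -> 0.000000
  V(0,0) = exp(-r*dt) * [p*0.293619 + (1-p)*0.000000] = 0.145229; exercise = 0.000000; V(0,0) = max -> 0.145229

Answer: Price = V(0,0) = 0.1452


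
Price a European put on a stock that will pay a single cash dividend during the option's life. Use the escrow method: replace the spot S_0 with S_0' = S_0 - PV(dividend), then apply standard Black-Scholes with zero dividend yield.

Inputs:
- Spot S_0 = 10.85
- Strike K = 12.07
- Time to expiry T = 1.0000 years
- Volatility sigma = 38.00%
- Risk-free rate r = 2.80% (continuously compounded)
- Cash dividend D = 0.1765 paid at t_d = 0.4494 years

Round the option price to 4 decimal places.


PV(D) = D * exp(-r * t_d) = 0.1765 * 0.98749564 = 0.17429298
S_0' = S_0 - PV(D) = 10.8500 - 0.17429298 = 10.67570702
d1 = (ln(S_0'/K) + (r + sigma^2/2)*T) / (sigma*sqrt(T)) = -0.05934802
d2 = d1 - sigma*sqrt(T) = -0.43934802
exp(-rT) = 0.97238837
N(-d1) = 0.52366254; N(-d2) = 0.66979531
P = K * exp(-rT) * N(-d2) - S_0' * N(-d1) = 12.0700 * 0.97238837 * 0.66979531 - 10.67570702 * 0.52366254 = 2.2707

Answer: Price = 2.2707


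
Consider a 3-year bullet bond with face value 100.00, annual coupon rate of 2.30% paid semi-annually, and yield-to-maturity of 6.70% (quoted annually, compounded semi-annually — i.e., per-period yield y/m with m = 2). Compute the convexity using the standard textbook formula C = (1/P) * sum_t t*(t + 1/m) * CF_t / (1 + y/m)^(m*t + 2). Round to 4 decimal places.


Answer: Convexity = 9.4366

Derivation:
Coupon per period c = face * coupon_rate / m = 1.150000
Periods per year m = 2; per-period yield y/m = 0.033500
Number of cashflows N = 6
Cashflows (t years, CF_t, discount factor 1/(1+y/m)^(m*t), PV):
  t = 0.5000: CF_t = 1.150000, DF = 0.967586, PV = 1.112724
  t = 1.0000: CF_t = 1.150000, DF = 0.936222, PV = 1.076656
  t = 1.5000: CF_t = 1.150000, DF = 0.905876, PV = 1.041757
  t = 2.0000: CF_t = 1.150000, DF = 0.876512, PV = 1.007989
  t = 2.5000: CF_t = 1.150000, DF = 0.848101, PV = 0.975316
  t = 3.0000: CF_t = 101.150000, DF = 0.820611, PV = 83.004761
Price P = sum_t PV_t = 88.219203
Convexity numerator sum_t t*(t + 1/m) * CF_t / (1+y/m)^(m*t + 2):
  t = 0.5000: term = 0.520878
  t = 1.0000: term = 1.511984
  t = 1.5000: term = 2.925949
  t = 2.0000: term = 4.718511
  t = 2.5000: term = 6.848347
  t = 3.0000: term = 815.964639
Convexity = (1/P) * sum = 832.490308 / 88.219203 = 9.436611


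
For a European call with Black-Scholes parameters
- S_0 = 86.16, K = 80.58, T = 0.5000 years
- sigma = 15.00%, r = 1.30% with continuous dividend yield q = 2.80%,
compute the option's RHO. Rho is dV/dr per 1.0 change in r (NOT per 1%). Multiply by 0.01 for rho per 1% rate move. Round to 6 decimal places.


d1 = 0.6135853388; d2 = 0.5075193216
phi(d1) = 0.3304889623; exp(-qT) = 0.9860975443; exp(-rT) = 0.9935210793
N(d2) = 0.6941047586
Rho = K*T*exp(-rT)*N(d2) = 80.5800 * 0.5000 * 0.9935210793 * 0.6941047586 = 27.784295

Answer: Rho = 27.784295


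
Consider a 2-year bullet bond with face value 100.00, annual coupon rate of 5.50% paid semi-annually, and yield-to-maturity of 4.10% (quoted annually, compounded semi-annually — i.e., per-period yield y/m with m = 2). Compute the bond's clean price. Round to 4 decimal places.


Coupon per period c = face * coupon_rate / m = 2.750000
Periods per year m = 2; per-period yield y/m = 0.020500
Number of cashflows N = 4
Cashflows (t years, CF_t, discount factor 1/(1+y/m)^(m*t), PV):
  t = 0.5000: CF_t = 2.750000, DF = 0.979912, PV = 2.694757
  t = 1.0000: CF_t = 2.750000, DF = 0.960227, PV = 2.640625
  t = 1.5000: CF_t = 2.750000, DF = 0.940938, PV = 2.587579
  t = 2.0000: CF_t = 102.750000, DF = 0.922036, PV = 94.739218
Price P = sum_t PV_t = 102.662179

Answer: Price = 102.6622


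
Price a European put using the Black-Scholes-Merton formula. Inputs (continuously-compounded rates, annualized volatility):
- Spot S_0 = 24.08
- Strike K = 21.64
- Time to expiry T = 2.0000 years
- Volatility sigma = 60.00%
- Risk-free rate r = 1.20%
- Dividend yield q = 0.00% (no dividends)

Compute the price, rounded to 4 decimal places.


Answer: Price = 6.0343

Derivation:
d1 = (ln(S/K) + (r - q + 0.5*sigma^2) * T) / (sigma * sqrt(T)) = 0.57845833
d2 = d1 - sigma * sqrt(T) = -0.27006981
exp(-rT) = 0.97628571; exp(-qT) = 1.00000000
P = K * exp(-rT) * N(-d2) - S_0 * exp(-qT) * N(-d1)
N(-d1) = 0.28147736; N(-d2) = 0.60644673
P = 21.6400 * 0.97628571 * 0.60644673 - 24.0800 * 1.00000000 * 0.28147736 = 6.0343


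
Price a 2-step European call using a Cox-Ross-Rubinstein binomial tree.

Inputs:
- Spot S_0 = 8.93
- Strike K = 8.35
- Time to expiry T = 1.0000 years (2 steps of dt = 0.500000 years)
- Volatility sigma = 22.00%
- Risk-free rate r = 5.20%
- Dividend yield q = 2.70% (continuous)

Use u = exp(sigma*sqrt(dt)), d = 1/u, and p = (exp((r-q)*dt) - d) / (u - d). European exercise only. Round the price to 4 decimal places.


Answer: Price = V(0,0) = 1.1918

Derivation:
dt = T/N = 0.500000
u = exp(sigma*sqrt(dt)) = 1.168316; d = 1/u = 0.855933
p = (exp((r-q)*dt) - d) / (u - d) = 0.501453
Discount per step: exp(-r*dt) = 0.974335
Stock lattice S(k, i) with i counting down-moves:
  k=0: S(0,0) = 8.9300
  k=1: S(1,0) = 10.4331; S(1,1) = 7.6435
  k=2: S(2,0) = 12.1891; S(2,1) = 8.9300; S(2,2) = 6.5423
Terminal payoffs V(N, i) = max(S_T - K, 0):
  V(2,0) = 3.839115; V(2,1) = 0.580000; V(2,2) = 0.000000
Backward induction: V(k, i) = exp(-r*dt) * [p * V(k+1, i) + (1-p) * V(k+1, i+1)].
  V(1,0) = exp(-r*dt) * [p*3.839115 + (1-p)*0.580000] = 2.157465
  V(1,1) = exp(-r*dt) * [p*0.580000 + (1-p)*0.000000] = 0.283379
  V(0,0) = exp(-r*dt) * [p*2.157465 + (1-p)*0.283379] = 1.191754


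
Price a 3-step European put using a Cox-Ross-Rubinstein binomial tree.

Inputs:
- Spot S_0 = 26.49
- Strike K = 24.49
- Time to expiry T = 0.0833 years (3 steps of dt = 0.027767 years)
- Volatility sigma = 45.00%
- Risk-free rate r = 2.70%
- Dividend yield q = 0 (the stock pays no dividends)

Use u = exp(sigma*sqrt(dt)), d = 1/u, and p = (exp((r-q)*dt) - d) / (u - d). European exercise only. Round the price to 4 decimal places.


dt = T/N = 0.027767
u = exp(sigma*sqrt(dt)) = 1.077868; d = 1/u = 0.927757
p = (exp((r-q)*dt) - d) / (u - d) = 0.486259
Discount per step: exp(-r*dt) = 0.999251
Stock lattice S(k, i) with i counting down-moves:
  k=0: S(0,0) = 26.4900
  k=1: S(1,0) = 28.5527; S(1,1) = 24.5763
  k=2: S(2,0) = 30.7761; S(2,1) = 26.4900; S(2,2) = 22.8008
  k=3: S(3,0) = 33.1725; S(3,1) = 28.5527; S(3,2) = 24.5763; S(3,3) = 21.1536
Terminal payoffs V(N, i) = max(K - S_T, 0):
  V(3,0) = 0.000000; V(3,1) = 0.000000; V(3,2) = 0.000000; V(3,3) = 3.336353
Backward induction: V(k, i) = exp(-r*dt) * [p * V(k+1, i) + (1-p) * V(k+1, i+1)].
  V(2,0) = exp(-r*dt) * [p*0.000000 + (1-p)*0.000000] = 0.000000
  V(2,1) = exp(-r*dt) * [p*0.000000 + (1-p)*0.000000] = 0.000000
  V(2,2) = exp(-r*dt) * [p*0.000000 + (1-p)*3.336353] = 1.712738
  V(1,0) = exp(-r*dt) * [p*0.000000 + (1-p)*0.000000] = 0.000000
  V(1,1) = exp(-r*dt) * [p*0.000000 + (1-p)*1.712738] = 0.879245
  V(0,0) = exp(-r*dt) * [p*0.000000 + (1-p)*0.879245] = 0.451366

Answer: Price = V(0,0) = 0.4514
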